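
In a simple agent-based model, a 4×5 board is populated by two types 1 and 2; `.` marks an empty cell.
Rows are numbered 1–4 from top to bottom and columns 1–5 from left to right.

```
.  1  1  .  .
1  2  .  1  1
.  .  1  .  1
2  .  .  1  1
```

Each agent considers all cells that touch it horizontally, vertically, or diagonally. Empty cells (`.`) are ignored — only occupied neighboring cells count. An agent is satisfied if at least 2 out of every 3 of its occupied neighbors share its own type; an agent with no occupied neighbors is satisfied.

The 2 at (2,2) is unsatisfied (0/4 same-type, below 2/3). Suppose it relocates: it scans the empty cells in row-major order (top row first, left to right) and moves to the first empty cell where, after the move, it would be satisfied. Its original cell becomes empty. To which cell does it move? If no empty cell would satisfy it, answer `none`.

Vacating (2,2). Empty cells in order:
  (1,1): 0/2 same-type → still unsatisfied.
  (1,4): 0/3 same-type → still unsatisfied.
  (1,5): 0/2 same-type → still unsatisfied.
  (2,3): 0/4 same-type → still unsatisfied.
  (3,1): 1/2 same-type → still unsatisfied.
  (3,2): 1/3 same-type → still unsatisfied.
  (3,4): 0/6 same-type → still unsatisfied.
  (4,2): 1/2 same-type → still unsatisfied.
  (4,3): 0/2 same-type → still unsatisfied.

none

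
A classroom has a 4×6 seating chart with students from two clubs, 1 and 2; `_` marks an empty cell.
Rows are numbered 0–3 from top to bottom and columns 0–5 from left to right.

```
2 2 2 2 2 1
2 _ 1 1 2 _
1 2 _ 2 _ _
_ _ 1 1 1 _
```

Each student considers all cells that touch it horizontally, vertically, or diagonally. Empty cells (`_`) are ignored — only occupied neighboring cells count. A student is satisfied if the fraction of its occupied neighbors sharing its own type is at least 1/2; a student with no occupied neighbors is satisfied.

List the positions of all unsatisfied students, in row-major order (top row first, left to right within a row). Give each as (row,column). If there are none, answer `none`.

(0,5), (1,2), (1,3), (2,0), (2,1), (2,3), (3,2)

(0,0)2 2/2 ok
(0,1)2 3/4 ok
(0,2)2 2/4 ok
(0,3)2 3/5 ok
(0,4)2 2/4 ok
(0,5)1 0/2 unhappy
(1,0)2 3/4 ok
(1,2)1 1/6 unhappy
(1,3)1 1/6 unhappy
(1,4)2 3/5 ok
(2,0)1 0/2 unhappy
(2,1)2 1/4 unhappy
(2,3)2 1/6 unhappy
(3,2)1 1/3 unhappy
(3,3)1 2/3 ok
(3,4)1 1/2 ok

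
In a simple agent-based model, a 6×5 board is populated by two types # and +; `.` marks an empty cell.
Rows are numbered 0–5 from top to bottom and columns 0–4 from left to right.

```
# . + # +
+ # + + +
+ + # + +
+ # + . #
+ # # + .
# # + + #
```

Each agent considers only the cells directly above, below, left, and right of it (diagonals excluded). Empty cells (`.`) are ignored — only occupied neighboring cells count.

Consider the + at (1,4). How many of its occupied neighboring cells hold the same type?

Occupied neighbors of (1,4): (0,4)=+, (2,4)=+, (1,3)=+.
Same type (+): 3 of 3.

3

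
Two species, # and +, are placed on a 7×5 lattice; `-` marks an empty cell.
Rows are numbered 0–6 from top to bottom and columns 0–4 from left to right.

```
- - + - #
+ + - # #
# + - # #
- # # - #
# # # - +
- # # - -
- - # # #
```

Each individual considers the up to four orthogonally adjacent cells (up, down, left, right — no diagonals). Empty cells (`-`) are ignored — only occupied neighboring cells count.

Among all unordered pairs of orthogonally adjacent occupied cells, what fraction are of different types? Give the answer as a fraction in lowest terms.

4/23

Scan each occupied cell's neighbors to the right and below so each pair is counted once.
Row 0: #(0,4)–#(1,4)=  → 0/1 unlike.
Row 1: +(1,0)–+(1,1)= +(1,0)–#(2,0)≠ +(1,1)–+(2,1)= #(1,3)–#(1,4)= #(1,3)–#(2,3)= #(1,4)–#(2,4)=  → 1/6 unlike.
Row 2: #(2,0)–+(2,1)≠ +(2,1)–#(3,1)≠ #(2,3)–#(2,4)= #(2,4)–#(3,4)=  → 2/4 unlike.
Row 3: #(3,1)–#(3,2)= #(3,1)–#(4,1)= #(3,2)–#(4,2)= #(3,4)–+(4,4)≠  → 1/4 unlike.
Row 4: #(4,0)–#(4,1)= #(4,1)–#(4,2)= #(4,1)–#(5,1)= #(4,2)–#(5,2)=  → 0/4 unlike.
Row 5: #(5,1)–#(5,2)= #(5,2)–#(6,2)=  → 0/2 unlike.
Row 6: #(6,2)–#(6,3)= #(6,3)–#(6,4)=  → 0/2 unlike.
Total adjacent occupied pairs: 23; unlike-type pairs: 4.
4/23 is already in lowest terms.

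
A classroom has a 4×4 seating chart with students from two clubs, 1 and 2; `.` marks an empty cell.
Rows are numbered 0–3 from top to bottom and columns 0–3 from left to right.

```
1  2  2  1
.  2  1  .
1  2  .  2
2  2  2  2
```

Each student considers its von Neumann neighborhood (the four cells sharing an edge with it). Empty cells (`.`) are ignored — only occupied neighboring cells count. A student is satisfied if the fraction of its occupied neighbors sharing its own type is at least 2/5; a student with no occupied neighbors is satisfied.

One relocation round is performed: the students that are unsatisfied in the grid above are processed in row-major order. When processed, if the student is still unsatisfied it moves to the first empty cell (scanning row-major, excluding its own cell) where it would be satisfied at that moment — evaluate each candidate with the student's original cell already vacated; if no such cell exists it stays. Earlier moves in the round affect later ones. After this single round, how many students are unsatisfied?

Initially unsatisfied (in order): (0,0), (0,2), (0,3), (1,2), (2,0).
  (0,0) → (1,0).
  (0,2) → (0,0).
  (0,3): now satisfied by earlier moves; stays.
  (1,2) → (0,2).
  (2,0) → (1,2).
Resulting grid:
2 2 1 1
1 2 1 .
. 2 . 2
2 2 2 2
Unsatisfied now: (1,0).

1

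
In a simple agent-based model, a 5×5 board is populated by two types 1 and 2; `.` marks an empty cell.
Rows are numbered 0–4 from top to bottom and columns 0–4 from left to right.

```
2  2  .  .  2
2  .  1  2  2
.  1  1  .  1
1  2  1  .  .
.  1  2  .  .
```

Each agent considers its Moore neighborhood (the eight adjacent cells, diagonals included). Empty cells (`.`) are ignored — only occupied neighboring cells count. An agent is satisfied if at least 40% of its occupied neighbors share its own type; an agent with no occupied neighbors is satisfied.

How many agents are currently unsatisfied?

3

Row 0: (0,0)2 2/2 satisfied · (0,1)2 2/3 satisfied · (0,4)2 2/2 satisfied
Row 1: (1,0)2 2/3 satisfied · (1,2)1 2/4 satisfied · (1,3)2 2/5 satisfied · (1,4)2 2/3 satisfied
Row 2: (2,1)1 4/6 satisfied · (2,2)1 3/5 satisfied · (2,4)1 0/2 not
Row 3: (3,0)1 2/3 satisfied · (3,1)2 1/6 not · (3,2)1 3/5 satisfied
Row 4: (4,1)1 2/4 satisfied · (4,2)2 1/3 not
Unsatisfied: (2,4), (3,1), (4,2) — 3 in total.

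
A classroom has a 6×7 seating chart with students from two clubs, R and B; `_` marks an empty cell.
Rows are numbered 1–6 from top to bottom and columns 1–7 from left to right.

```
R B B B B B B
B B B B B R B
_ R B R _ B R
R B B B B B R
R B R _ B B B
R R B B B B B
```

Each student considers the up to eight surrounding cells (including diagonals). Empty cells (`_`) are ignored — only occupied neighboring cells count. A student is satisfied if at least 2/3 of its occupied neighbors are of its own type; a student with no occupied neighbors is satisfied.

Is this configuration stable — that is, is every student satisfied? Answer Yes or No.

No

(1,1)R 0/3 not
(1,2)B 4/5 satisfied
(1,3)B 5/5 satisfied
(1,4)B 5/5 satisfied
(1,5)B 4/5 satisfied
(1,6)B 4/5 satisfied
(1,7)B 2/3 satisfied
(2,1)B 2/4 not
(2,2)B 5/7 satisfied
(2,3)B 6/8 satisfied
(2,4)B 6/7 satisfied
(2,5)B 5/7 satisfied
(2,6)R 1/7 not
(2,7)B 3/5 not
(3,2)R 1/7 not
(3,3)B 6/8 satisfied
(3,4)R 0/7 not
(3,6)B 4/7 not
(3,7)R 2/5 not
(4,1)R 2/4 not
(4,2)B 3/7 not
(4,3)B 4/7 not
(4,4)B 4/6 satisfied
(4,5)B 5/6 satisfied
(4,6)B 5/7 satisfied
(4,7)R 1/5 not
(5,1)R 3/5 not
(5,2)B 3/8 not
(5,3)R 1/7 not
(5,5)B 7/7 satisfied
(5,6)B 7/8 satisfied
(5,7)B 4/5 satisfied
(6,1)R 2/3 satisfied
(6,2)R 3/5 not
(6,3)B 2/4 not
(6,4)B 3/4 satisfied
(6,5)B 4/4 satisfied
(6,6)B 5/5 satisfied
(6,7)B 3/3 satisfied
For instance (1,1) has only 0/3 same-type neighbors, below 2/3.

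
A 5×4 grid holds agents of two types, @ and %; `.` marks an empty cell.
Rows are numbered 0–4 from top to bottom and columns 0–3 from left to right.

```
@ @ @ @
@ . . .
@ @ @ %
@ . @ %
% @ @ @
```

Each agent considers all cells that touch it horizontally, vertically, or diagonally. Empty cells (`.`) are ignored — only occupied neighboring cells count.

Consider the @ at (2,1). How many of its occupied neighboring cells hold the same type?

5

Occupied neighbors of (2,1): (1,0)=@, (2,0)=@, (2,2)=@, (3,0)=@, (3,2)=@.
Same type (@): 5 of 5.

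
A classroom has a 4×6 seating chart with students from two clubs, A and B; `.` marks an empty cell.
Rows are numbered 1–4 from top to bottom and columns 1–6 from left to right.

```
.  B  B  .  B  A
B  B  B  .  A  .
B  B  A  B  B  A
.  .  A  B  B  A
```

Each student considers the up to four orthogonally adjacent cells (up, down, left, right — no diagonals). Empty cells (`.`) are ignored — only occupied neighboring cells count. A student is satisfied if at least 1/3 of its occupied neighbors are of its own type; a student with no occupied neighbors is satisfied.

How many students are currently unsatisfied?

4

Row 1: (1,2)B 2/2 ✓ · (1,3)B 2/2 ✓ · (1,5)B 0/2 ✗ · (1,6)A 0/1 ✗
Row 2: (2,1)B 2/2 ✓ · (2,2)B 4/4 ✓ · (2,3)B 2/3 ✓ · (2,5)A 0/2 ✗
Row 3: (3,1)B 2/2 ✓ · (3,2)B 2/3 ✓ · (3,3)A 1/4 ✗ · (3,4)B 2/3 ✓ · (3,5)B 2/4 ✓ · (3,6)A 1/2 ✓
Row 4: (4,3)A 1/2 ✓ · (4,4)B 2/3 ✓ · (4,5)B 2/3 ✓ · (4,6)A 1/2 ✓
Unsatisfied: (1,5), (1,6), (2,5), (3,3) — 4 in total.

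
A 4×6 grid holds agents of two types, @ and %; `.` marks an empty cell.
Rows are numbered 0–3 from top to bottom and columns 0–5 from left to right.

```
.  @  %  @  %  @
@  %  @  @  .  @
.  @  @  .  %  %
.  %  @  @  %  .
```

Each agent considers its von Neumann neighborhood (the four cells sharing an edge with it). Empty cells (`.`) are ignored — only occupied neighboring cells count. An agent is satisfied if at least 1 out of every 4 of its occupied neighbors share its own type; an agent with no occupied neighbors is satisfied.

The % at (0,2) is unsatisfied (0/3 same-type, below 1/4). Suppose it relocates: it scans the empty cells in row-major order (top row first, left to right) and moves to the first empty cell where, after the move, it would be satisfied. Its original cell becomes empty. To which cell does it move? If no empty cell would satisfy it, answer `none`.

(1,4)

Vacating (0,2). Empty cells in order:
  (0,0): 0/2 same-type → still unsatisfied.
  (1,4): 2/4 same-type → satisfied — stop here.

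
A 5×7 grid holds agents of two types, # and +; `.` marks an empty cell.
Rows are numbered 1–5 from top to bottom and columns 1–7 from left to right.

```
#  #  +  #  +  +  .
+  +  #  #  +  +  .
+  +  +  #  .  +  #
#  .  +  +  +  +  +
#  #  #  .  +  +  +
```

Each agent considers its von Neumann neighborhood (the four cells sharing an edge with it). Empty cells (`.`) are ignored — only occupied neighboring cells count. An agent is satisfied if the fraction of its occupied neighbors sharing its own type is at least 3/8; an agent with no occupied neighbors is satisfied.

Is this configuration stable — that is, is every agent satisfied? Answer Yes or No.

No

(1,1)# 1/2 ✓
(1,2)# 1/3 ✗
(1,3)+ 0/3 ✗
(1,4)# 1/3 ✗
(1,5)+ 2/3 ✓
(1,6)+ 2/2 ✓
(2,1)+ 2/3 ✓
(2,2)+ 2/4 ✓
(2,3)# 1/4 ✗
(2,4)# 3/4 ✓
(2,5)+ 2/3 ✓
(2,6)+ 3/3 ✓
(3,1)+ 2/3 ✓
(3,2)+ 3/3 ✓
(3,3)+ 2/4 ✓
(3,4)# 1/3 ✗
(3,6)+ 2/3 ✓
(3,7)# 0/2 ✗
(4,1)# 1/2 ✓
(4,3)+ 2/3 ✓
(4,4)+ 2/3 ✓
(4,5)+ 3/3 ✓
(4,6)+ 4/4 ✓
(4,7)+ 2/3 ✓
(5,1)# 2/2 ✓
(5,2)# 2/2 ✓
(5,3)# 1/2 ✓
(5,5)+ 2/2 ✓
(5,6)+ 3/3 ✓
(5,7)+ 2/2 ✓
For instance (1,2) has only 1/3 same-type neighbors, below 3/8.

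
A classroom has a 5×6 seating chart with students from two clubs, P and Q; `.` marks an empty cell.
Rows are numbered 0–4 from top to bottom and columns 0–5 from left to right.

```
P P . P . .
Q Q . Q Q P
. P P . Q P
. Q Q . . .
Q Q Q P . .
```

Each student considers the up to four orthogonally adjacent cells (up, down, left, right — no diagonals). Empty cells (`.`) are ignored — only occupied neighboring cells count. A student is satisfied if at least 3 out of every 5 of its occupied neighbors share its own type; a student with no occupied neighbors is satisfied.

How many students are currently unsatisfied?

12

Row 0: (0,0)P 1/2 unhappy · (0,1)P 1/2 unhappy · (0,3)P 0/1 unhappy
Row 1: (1,0)Q 1/2 unhappy · (1,1)Q 1/3 unhappy · (1,3)Q 1/2 unhappy · (1,4)Q 2/3 ok · (1,5)P 1/2 unhappy
Row 2: (2,1)P 1/3 unhappy · (2,2)P 1/2 unhappy · (2,4)Q 1/2 unhappy · (2,5)P 1/2 unhappy
Row 3: (3,1)Q 2/3 ok · (3,2)Q 2/3 ok
Row 4: (4,0)Q 1/1 ok · (4,1)Q 3/3 ok · (4,2)Q 2/3 ok · (4,3)P 0/1 unhappy
Unsatisfied: (0,0), (0,1), (0,3), (1,0), (1,1), (1,3), (1,5), (2,1), (2,2), (2,4), (2,5), (4,3) — 12 in total.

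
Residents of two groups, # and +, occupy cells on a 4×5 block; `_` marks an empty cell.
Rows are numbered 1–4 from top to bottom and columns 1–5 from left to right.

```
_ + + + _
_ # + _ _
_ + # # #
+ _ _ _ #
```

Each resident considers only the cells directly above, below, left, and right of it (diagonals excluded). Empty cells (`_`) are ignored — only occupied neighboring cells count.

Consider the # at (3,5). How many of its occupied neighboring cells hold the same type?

2

Occupied neighbors of (3,5): (4,5)=#, (3,4)=#.
Same type (#): 2 of 2.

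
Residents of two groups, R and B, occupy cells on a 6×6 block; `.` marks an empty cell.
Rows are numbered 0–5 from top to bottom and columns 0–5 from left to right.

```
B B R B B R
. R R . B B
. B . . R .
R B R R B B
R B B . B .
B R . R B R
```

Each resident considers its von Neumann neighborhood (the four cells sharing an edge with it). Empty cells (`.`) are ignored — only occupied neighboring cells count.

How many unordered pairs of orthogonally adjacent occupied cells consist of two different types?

18

Scan each occupied cell's neighbors to the right and below so each pair is counted once.
From row 0: 5 unlike of 9 pairs (running 5/9).
From row 1: 2 unlike of 4 pairs (running 7/13).
From row 2: 1 unlike of 2 pairs (running 8/15).
From row 3: 4 unlike of 9 pairs (running 12/24).
From row 4: 3 unlike of 5 pairs (running 15/29).
From row 5: 3 unlike of 3 pairs (running 18/32).
Total adjacent occupied pairs: 32; unlike-type pairs: 18.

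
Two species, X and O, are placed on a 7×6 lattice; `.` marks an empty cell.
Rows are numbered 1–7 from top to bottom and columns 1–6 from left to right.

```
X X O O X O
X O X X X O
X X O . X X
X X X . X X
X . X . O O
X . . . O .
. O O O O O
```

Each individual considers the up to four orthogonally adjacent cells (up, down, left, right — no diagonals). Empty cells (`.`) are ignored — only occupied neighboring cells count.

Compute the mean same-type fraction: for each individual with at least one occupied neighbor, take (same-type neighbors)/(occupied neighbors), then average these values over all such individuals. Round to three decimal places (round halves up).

0.692

Row 1: (1,1)X 2/2 · (1,2)X 1/3 · (1,3)O 1/3 · (1,4)O 1/3 · (1,5)X 1/3 · (1,6)O 1/2
Row 2: (2,1)X 2/3 · (2,2)O 0/4 · (2,3)X 1/4 · (2,4)X 2/3 · (2,5)X 3/4 · (2,6)O 1/3
Row 3: (3,1)X 3/3 · (3,2)X 2/4 · (3,3)O 0/3 · (3,5)X 3/3 · (3,6)X 2/3
Row 4: (4,1)X 3/3 · (4,2)X 3/3 · (4,3)X 2/3 · (4,5)X 2/3 · (4,6)X 2/3
Row 5: (5,1)X 2/2 · (5,3)X 1/1 · (5,5)O 2/3 · (5,6)O 1/2
Row 6: (6,1)X 1/1 · (6,5)O 2/2
Row 7: (7,2)O 1/1 · (7,3)O 2/2 · (7,4)O 2/2 · (7,5)O 3/3 · (7,6)O 1/1
Sum over 33 individuals: 2/2 + 1/3 + 1/3 + 1/3 + 1/3 + 1/2 + 2/3 + 0/4 + 1/4 + 2/3 + 3/4 + 1/3 + 3/3 + 2/4 + 0/3 + 3/3 + 2/3 + 3/3 + 3/3 + 2/3 + 2/3 + 2/3 + 2/2 + 1/1 + 2/3 + 1/2 + 1/1 + 2/2 + 1/1 + 2/2 + 2/2 + 3/3 + 1/1 = 137/6; mean = 137/6 ÷ 33 = 137/198 = 0.691919… → 0.692.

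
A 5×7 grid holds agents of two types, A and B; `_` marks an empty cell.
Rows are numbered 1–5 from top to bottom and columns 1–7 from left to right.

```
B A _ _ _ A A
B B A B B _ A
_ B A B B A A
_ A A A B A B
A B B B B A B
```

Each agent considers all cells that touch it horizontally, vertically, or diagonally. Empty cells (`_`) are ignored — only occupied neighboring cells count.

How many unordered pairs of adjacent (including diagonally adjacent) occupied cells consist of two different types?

Scan each occupied cell's neighbors to the right and below (and the two forward diagonals) so each pair is counted once.
From row 1: 4 unlike of 10 pairs (running 4/10).
From row 2: 7 unlike of 18 pairs (running 11/28).
From row 3: 12 unlike of 21 pairs (running 23/49).
From row 4: 15 unlike of 22 pairs (running 38/71).
From row 5: 3 unlike of 6 pairs (running 41/77).
Total adjacent occupied pairs: 77; unlike-type pairs: 41.

41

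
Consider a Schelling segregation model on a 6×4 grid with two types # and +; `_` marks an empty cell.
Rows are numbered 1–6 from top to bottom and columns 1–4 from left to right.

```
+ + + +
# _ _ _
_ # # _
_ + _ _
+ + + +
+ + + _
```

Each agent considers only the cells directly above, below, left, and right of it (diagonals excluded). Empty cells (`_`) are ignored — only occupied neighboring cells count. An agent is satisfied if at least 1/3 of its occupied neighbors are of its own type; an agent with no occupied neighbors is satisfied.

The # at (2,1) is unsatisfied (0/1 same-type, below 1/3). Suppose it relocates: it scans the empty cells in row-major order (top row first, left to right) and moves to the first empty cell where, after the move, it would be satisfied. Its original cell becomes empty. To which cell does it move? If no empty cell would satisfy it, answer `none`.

Vacating (2,1). Empty cells in order:
  (2,2): 1/2 same-type → satisfied — stop here.

(2,2)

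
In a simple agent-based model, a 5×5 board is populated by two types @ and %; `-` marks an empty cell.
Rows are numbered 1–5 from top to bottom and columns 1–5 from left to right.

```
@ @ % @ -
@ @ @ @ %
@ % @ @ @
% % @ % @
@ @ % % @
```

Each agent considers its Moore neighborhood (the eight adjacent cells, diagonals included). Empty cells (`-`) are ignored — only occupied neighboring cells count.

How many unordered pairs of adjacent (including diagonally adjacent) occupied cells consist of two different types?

34

Scan each occupied cell's neighbors to the right and below (and the two forward diagonals) so each pair is counted once.
From row 1: 6 unlike of 14 pairs (running 6/14).
From row 2: 6 unlike of 17 pairs (running 12/31).
From row 3: 9 unlike of 17 pairs (running 21/48).
From row 4: 11 unlike of 17 pairs (running 32/65).
From row 5: 2 unlike of 4 pairs (running 34/69).
Total adjacent occupied pairs: 69; unlike-type pairs: 34.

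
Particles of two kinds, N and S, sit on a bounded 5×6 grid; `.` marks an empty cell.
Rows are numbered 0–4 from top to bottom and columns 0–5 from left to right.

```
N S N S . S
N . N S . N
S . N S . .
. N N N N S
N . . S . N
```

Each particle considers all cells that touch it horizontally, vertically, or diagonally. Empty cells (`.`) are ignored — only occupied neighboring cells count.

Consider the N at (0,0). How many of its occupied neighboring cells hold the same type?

Occupied neighbors of (0,0): (0,1)=S, (1,0)=N.
Same type (N): 1 of 2.

1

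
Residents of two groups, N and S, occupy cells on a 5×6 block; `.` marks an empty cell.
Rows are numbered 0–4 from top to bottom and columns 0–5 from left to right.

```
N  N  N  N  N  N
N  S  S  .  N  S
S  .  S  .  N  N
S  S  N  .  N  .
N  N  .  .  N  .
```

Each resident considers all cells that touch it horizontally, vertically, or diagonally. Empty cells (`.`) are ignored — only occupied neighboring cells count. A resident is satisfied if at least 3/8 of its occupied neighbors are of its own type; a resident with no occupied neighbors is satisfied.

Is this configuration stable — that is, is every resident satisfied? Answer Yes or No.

No

Row 0: (0,0)N 2/3 satisfied · (0,1)N 3/5 satisfied · (0,2)N 2/4 satisfied · (0,3)N 3/4 satisfied · (0,4)N 3/4 satisfied · (0,5)N 2/3 satisfied
Row 1: (1,0)N 2/4 satisfied · (1,1)S 3/7 satisfied · (1,2)S 2/5 satisfied · (1,4)N 5/6 satisfied · (1,5)S 0/5 not
Row 2: (2,0)S 3/4 satisfied · (2,2)S 3/4 satisfied · (2,4)N 3/4 satisfied · (2,5)N 3/4 satisfied
Row 3: (3,0)S 2/4 satisfied · (3,1)S 3/6 satisfied · (3,2)N 1/3 not · (3,4)N 3/3 satisfied
Row 4: (4,0)N 1/3 not · (4,1)N 2/4 satisfied · (4,4)N 1/1 satisfied
For instance (1,5) has only 0/5 same-type neighbors, below 3/8.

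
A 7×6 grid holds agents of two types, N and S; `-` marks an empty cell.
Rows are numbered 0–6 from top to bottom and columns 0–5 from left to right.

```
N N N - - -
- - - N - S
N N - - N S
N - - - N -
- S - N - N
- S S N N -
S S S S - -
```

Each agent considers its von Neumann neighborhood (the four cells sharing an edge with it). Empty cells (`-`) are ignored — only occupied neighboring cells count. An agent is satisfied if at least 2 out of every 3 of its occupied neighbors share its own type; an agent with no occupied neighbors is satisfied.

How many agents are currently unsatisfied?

(0,0)N 1/1 ok
(0,1)N 2/2 ok
(0,2)N 1/1 ok
(1,3)N 0/0 ok
(1,5)S 1/1 ok
(2,0)N 2/2 ok
(2,1)N 1/1 ok
(2,4)N 1/2 unhappy
(2,5)S 1/2 unhappy
(3,0)N 1/1 ok
(3,4)N 1/1 ok
(4,1)S 1/1 ok
(4,3)N 1/1 ok
(4,5)N 0/0 ok
(5,1)S 3/3 ok
(5,2)S 2/3 ok
(5,3)N 2/4 unhappy
(5,4)N 1/1 ok
(6,0)S 1/1 ok
(6,1)S 3/3 ok
(6,2)S 3/3 ok
(6,3)S 1/2 unhappy
Unsatisfied: (2,4), (2,5), (5,3), (6,3) — 4 in total.

4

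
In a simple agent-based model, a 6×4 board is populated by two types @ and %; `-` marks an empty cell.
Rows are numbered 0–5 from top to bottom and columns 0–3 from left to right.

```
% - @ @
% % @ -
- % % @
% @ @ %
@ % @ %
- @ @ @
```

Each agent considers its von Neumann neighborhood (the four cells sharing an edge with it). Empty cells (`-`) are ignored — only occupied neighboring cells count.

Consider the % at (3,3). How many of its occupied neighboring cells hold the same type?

Occupied neighbors of (3,3): (2,3)=@, (4,3)=%, (3,2)=@.
Same type (%): 1 of 3.

1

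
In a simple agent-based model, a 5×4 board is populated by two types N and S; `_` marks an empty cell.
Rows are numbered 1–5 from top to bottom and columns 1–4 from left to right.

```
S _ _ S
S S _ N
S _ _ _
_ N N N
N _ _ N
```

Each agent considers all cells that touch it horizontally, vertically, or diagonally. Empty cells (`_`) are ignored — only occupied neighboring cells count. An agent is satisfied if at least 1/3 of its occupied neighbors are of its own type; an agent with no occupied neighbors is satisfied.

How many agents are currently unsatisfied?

2

Row 1: (1,1)S 2/2 ✓ · (1,4)S 0/1 ✗
Row 2: (2,1)S 3/3 ✓ · (2,2)S 3/3 ✓ · (2,4)N 0/1 ✗
Row 3: (3,1)S 2/3 ✓
Row 4: (4,2)N 2/3 ✓ · (4,3)N 3/3 ✓ · (4,4)N 2/2 ✓
Row 5: (5,1)N 1/1 ✓ · (5,4)N 2/2 ✓
Unsatisfied: (1,4), (2,4) — 2 in total.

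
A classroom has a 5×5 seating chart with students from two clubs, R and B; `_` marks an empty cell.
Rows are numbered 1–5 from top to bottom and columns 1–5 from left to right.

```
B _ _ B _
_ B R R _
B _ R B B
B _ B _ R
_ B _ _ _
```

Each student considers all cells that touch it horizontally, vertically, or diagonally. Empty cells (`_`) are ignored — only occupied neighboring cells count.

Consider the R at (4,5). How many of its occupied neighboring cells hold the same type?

0

Occupied neighbors of (4,5): (3,4)=B, (3,5)=B.
Same type (R): 0 of 2.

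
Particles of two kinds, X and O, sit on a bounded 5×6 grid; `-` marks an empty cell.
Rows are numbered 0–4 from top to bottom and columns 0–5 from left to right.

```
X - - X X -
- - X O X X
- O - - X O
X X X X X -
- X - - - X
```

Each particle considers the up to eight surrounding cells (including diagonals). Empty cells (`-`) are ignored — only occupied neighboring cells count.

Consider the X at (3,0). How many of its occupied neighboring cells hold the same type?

2

Occupied neighbors of (3,0): (2,1)=O, (3,1)=X, (4,1)=X.
Same type (X): 2 of 3.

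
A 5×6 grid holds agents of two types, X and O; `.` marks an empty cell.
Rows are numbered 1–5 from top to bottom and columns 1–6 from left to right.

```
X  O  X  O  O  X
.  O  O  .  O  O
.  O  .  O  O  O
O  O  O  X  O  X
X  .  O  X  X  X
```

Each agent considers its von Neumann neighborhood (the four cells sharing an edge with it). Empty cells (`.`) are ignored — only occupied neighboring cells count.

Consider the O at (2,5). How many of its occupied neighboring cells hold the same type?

3

Occupied neighbors of (2,5): (1,5)=O, (3,5)=O, (2,6)=O.
Same type (O): 3 of 3.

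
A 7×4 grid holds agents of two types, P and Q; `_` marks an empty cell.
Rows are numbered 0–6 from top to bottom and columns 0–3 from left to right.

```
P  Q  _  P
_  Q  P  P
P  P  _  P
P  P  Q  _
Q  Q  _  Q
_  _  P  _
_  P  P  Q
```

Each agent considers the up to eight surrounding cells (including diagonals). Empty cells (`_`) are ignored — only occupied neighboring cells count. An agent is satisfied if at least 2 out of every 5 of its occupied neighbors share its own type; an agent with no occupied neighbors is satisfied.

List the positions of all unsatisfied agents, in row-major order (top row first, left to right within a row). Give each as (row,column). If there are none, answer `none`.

(0,0), (0,1), (1,1), (4,0), (6,3)

(0,0)P 0/2 unhappy
(0,1)Q 1/3 unhappy
(0,3)P 2/2 ok
(1,1)Q 1/5 unhappy
(1,2)P 4/6 ok
(1,3)P 3/3 ok
(2,0)P 3/4 ok
(2,1)P 4/6 ok
(2,3)P 2/3 ok
(3,0)P 3/5 ok
(3,1)P 3/6 ok
(3,2)Q 2/5 ok
(4,0)Q 1/3 unhappy
(4,1)Q 2/5 ok
(4,3)Q 1/2 ok
(5,2)P 2/5 ok
(6,1)P 2/2 ok
(6,2)P 2/3 ok
(6,3)Q 0/2 unhappy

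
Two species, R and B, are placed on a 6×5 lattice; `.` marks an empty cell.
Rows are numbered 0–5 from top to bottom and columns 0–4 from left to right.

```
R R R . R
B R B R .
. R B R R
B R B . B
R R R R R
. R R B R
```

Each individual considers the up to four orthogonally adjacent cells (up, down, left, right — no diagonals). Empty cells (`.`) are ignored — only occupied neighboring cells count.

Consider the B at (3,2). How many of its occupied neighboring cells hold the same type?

Occupied neighbors of (3,2): (2,2)=B, (4,2)=R, (3,1)=R.
Same type (B): 1 of 3.

1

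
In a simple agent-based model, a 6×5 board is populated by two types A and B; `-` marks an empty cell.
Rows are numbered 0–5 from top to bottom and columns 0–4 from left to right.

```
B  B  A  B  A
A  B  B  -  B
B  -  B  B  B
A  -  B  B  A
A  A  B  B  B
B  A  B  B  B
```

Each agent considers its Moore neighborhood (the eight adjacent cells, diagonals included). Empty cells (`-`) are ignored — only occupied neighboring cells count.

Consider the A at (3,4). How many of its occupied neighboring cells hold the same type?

0

Occupied neighbors of (3,4): (2,3)=B, (2,4)=B, (3,3)=B, (4,3)=B, (4,4)=B.
Same type (A): 0 of 5.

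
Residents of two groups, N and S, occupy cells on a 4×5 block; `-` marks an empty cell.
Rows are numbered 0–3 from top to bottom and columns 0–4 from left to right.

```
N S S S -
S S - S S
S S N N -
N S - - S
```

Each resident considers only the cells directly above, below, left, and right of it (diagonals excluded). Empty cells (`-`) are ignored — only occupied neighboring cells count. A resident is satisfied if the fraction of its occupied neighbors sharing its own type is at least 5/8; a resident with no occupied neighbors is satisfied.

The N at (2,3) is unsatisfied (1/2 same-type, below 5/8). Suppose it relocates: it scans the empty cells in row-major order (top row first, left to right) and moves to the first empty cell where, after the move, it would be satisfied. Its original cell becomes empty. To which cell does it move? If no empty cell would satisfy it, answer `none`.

Vacating (2,3). Empty cells in order:
  (0,4): 0/2 same-type → still unsatisfied.
  (1,2): 1/4 same-type → still unsatisfied.
  (2,4): 0/2 same-type → still unsatisfied.
  (3,2): 1/2 same-type → still unsatisfied.
  (3,3): 0/1 same-type → still unsatisfied.

none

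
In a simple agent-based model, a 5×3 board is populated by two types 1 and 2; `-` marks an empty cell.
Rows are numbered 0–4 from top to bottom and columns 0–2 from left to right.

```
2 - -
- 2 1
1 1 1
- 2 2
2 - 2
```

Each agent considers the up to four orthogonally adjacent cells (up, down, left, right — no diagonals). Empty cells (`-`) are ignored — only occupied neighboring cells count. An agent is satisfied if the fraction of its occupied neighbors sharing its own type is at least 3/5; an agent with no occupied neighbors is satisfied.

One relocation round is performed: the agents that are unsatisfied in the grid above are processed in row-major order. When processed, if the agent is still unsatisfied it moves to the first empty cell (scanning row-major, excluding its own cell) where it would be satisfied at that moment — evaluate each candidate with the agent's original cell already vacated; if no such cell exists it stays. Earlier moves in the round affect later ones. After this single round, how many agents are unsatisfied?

Initially unsatisfied (in order): (1,1), (1,2), (2,1), (3,1).
  (1,1) → (0,1).
  (1,2): now satisfied by earlier moves; stays.
  (2,1): now satisfied by earlier moves; stays.
  (3,1) → (4,1).
Resulting grid:
2 2 -
- - 1
1 1 1
- - 2
2 2 2
Unsatisfied now: (3,2).

1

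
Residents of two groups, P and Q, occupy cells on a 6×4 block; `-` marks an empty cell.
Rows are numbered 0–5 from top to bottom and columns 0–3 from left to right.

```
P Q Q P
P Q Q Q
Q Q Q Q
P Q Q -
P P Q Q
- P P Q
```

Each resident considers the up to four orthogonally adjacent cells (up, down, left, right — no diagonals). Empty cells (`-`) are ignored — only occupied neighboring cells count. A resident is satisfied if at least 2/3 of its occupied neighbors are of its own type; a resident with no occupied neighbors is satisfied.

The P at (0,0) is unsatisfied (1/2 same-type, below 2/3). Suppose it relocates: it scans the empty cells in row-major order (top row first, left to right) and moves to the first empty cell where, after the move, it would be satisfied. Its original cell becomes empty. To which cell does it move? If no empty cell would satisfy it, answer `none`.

(5,0)

Vacating (0,0). Empty cells in order:
  (3,3): 0/3 same-type → still unsatisfied.
  (5,0): 2/2 same-type → satisfied — stop here.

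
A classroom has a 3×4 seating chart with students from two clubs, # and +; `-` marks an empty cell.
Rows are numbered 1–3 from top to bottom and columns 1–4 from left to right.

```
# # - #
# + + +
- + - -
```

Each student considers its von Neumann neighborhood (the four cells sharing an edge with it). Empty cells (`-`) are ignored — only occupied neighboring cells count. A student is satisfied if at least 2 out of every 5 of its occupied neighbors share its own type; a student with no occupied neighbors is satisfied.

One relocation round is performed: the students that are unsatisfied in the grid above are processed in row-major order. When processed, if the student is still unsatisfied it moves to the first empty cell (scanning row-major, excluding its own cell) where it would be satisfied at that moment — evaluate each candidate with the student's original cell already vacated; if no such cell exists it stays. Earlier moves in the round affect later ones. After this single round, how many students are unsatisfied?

0

Initially unsatisfied (in order): (1,4).
  (1,4) → (1,3).
Resulting grid:
# # # -
# + + +
- + - -
All satisfied now.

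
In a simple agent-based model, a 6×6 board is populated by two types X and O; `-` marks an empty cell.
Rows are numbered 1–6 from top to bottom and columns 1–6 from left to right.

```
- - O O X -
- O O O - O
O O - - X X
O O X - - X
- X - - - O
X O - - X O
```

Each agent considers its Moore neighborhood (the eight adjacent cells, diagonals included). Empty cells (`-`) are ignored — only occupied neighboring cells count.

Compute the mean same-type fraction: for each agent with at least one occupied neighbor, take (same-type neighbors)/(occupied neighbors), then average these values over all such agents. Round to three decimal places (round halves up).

0.544

Row 1: (1,3)O 4/4 · (1,4)O 3/4 · (1,5)X 0/3
Row 2: (2,2)O 4/4 · (2,3)O 5/5 · (2,4)O 3/5 · (2,6)O 0/3
Row 3: (3,1)O 4/4 · (3,2)O 5/6 · (3,5)X 2/4 · (3,6)X 2/3
Row 4: (4,1)O 3/4 · (4,2)O 3/5 · (4,3)X 1/3 · (4,6)X 2/3
Row 5: (5,2)X 2/5 · (5,6)O 1/3
Row 6: (6,1)X 1/2 · (6,2)O 0/2 · (6,5)X 0/2 · (6,6)O 1/2
Sum over 21 agents: 4/4 + 3/4 + 0/3 + 4/4 + 5/5 + 3/5 + 0/3 + 4/4 + 5/6 + 2/4 + 2/3 + 3/4 + 3/5 + 1/3 + 2/3 + 2/5 + 1/3 + 1/2 + 0/2 + 0/2 + 1/2 = 343/30; mean = 343/30 ÷ 21 = 49/90 = 0.544444… → 0.544.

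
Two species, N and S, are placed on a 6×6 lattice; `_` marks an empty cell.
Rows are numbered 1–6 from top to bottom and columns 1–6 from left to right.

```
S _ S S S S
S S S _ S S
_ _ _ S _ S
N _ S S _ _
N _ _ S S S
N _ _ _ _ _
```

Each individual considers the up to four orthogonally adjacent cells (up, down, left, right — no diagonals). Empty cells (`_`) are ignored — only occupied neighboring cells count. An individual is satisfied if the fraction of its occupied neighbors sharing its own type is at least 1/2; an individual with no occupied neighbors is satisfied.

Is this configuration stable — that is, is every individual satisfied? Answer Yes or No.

Row 1: (1,1)S 1/1 ✓ · (1,3)S 2/2 ✓ · (1,4)S 2/2 ✓ · (1,5)S 3/3 ✓ · (1,6)S 2/2 ✓
Row 2: (2,1)S 2/2 ✓ · (2,2)S 2/2 ✓ · (2,3)S 2/2 ✓ · (2,5)S 2/2 ✓ · (2,6)S 3/3 ✓
Row 3: (3,4)S 1/1 ✓ · (3,6)S 1/1 ✓
Row 4: (4,1)N 1/1 ✓ · (4,3)S 1/1 ✓ · (4,4)S 3/3 ✓
Row 5: (5,1)N 2/2 ✓ · (5,4)S 2/2 ✓ · (5,5)S 2/2 ✓ · (5,6)S 1/1 ✓
Row 6: (6,1)N 1/1 ✓
All meet the threshold, so the configuration is stable.

Yes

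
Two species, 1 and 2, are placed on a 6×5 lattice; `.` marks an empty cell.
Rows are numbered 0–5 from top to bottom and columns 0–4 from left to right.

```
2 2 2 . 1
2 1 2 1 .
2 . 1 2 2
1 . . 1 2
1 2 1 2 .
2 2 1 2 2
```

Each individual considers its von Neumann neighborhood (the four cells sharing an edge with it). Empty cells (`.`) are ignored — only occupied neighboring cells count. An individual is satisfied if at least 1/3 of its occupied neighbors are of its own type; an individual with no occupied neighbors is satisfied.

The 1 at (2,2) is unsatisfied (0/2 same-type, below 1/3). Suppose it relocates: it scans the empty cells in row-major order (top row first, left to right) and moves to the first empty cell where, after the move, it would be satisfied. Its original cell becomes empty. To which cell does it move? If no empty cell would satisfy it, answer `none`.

Vacating (2,2). Empty cells in order:
  (0,3): 2/3 same-type → satisfied — stop here.

(0,3)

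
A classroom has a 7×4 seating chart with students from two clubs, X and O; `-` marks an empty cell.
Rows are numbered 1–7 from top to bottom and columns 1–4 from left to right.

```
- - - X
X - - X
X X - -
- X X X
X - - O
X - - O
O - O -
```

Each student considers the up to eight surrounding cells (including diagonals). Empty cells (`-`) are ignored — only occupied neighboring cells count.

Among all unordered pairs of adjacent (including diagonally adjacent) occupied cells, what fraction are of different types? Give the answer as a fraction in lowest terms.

Scan each occupied cell's neighbors to the right and below (and the two forward diagonals) so each pair is counted once.
Row 1: X(1,4)–X(2,4)=  → 0/1 unlike.
Row 2: X(2,1)–X(3,1)= X(2,1)–X(3,2)=  → 0/2 unlike.
Row 3: X(3,1)–X(3,2)= X(3,1)–X(4,2)= X(3,2)–X(4,2)= X(3,2)–X(4,3)=  → 0/4 unlike.
Row 4: X(4,2)–X(4,3)= X(4,2)–X(5,1)= X(4,3)–X(4,4)= X(4,3)–O(5,4)≠ X(4,4)–O(5,4)≠  → 2/5 unlike.
Row 5: X(5,1)–X(6,1)= O(5,4)–O(6,4)=  → 0/2 unlike.
Row 6: X(6,1)–O(7,1)≠ O(6,4)–O(7,3)=  → 1/2 unlike.
Total adjacent occupied pairs: 16; unlike-type pairs: 3.
3/16 is already in lowest terms.

3/16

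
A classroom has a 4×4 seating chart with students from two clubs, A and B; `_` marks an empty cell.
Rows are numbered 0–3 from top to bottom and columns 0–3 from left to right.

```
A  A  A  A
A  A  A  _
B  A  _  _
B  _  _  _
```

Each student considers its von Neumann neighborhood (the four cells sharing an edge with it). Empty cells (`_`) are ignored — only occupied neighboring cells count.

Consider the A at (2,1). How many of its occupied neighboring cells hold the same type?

Occupied neighbors of (2,1): (1,1)=A, (2,0)=B.
Same type (A): 1 of 2.

1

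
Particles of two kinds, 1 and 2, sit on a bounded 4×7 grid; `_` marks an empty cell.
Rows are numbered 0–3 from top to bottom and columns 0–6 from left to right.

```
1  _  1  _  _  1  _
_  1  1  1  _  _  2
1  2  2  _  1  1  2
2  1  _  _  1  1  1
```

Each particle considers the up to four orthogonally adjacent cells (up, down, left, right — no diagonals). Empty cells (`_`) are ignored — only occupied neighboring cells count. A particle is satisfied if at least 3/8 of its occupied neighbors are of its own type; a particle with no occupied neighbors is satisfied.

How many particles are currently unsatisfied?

(0,0)1 0/0 satisfied
(0,2)1 1/1 satisfied
(0,5)1 0/0 satisfied
(1,1)1 1/2 satisfied
(1,2)1 3/4 satisfied
(1,3)1 1/1 satisfied
(1,6)2 1/1 satisfied
(2,0)1 0/2 not
(2,1)2 1/4 not
(2,2)2 1/2 satisfied
(2,4)1 2/2 satisfied
(2,5)1 2/3 satisfied
(2,6)2 1/3 not
(3,0)2 0/2 not
(3,1)1 0/2 not
(3,4)1 2/2 satisfied
(3,5)1 3/3 satisfied
(3,6)1 1/2 satisfied
Unsatisfied: (2,0), (2,1), (2,6), (3,0), (3,1) — 5 in total.

5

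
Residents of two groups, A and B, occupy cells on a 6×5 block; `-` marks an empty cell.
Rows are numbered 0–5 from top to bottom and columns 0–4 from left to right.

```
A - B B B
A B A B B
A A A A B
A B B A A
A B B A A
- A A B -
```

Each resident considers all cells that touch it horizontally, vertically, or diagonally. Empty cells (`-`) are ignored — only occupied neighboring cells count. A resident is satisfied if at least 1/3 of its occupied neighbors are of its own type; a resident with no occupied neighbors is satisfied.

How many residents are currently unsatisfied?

2

(0,0)A 1/2 ok
(0,2)B 3/4 ok
(0,3)B 4/5 ok
(0,4)B 3/3 ok
(1,0)A 3/4 ok
(1,1)B 1/7 unhappy
(1,2)A 3/7 ok
(1,3)B 5/8 ok
(1,4)B 4/5 ok
(2,0)A 3/5 ok
(2,1)A 5/8 ok
(2,2)A 4/8 ok
(2,3)A 4/8 ok
(2,4)B 2/5 ok
(3,0)A 3/5 ok
(3,1)B 3/8 ok
(3,2)B 3/8 ok
(3,3)A 5/8 ok
(3,4)A 4/5 ok
(4,0)A 2/4 ok
(4,1)B 3/7 ok
(4,2)B 4/8 ok
(4,3)A 4/7 ok
(4,4)A 3/4 ok
(5,1)A 2/4 ok
(5,2)A 2/5 ok
(5,3)B 1/4 unhappy
Unsatisfied: (1,1), (5,3) — 2 in total.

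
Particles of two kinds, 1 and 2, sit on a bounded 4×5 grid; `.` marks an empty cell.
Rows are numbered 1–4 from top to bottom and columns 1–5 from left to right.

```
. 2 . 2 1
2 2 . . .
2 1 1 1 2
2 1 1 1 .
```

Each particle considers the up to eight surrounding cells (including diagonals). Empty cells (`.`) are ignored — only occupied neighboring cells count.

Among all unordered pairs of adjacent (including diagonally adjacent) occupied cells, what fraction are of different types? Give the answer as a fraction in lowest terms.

10/27

Scan each occupied cell's neighbors to the right and below (and the two forward diagonals) so each pair is counted once.
Row 1: 2(1,2)–2(2,2)= 2(1,2)–2(2,1)= 2(1,4)–1(1,5)≠  → 1/3 unlike.
Row 2: 2(2,1)–2(2,2)= 2(2,1)–2(3,1)= 2(2,1)–1(3,2)≠ 2(2,2)–1(3,2)≠ 2(2,2)–1(3,3)≠ 2(2,2)–2(3,1)=  → 3/6 unlike.
Row 3: 2(3,1)–1(3,2)≠ 2(3,1)–2(4,1)= 2(3,1)–1(4,2)≠ 1(3,2)–1(3,3)= 1(3,2)–1(4,2)= 1(3,2)–1(4,3)= 1(3,2)–2(4,1)≠ 1(3,3)–1(3,4)= 1(3,3)–1(4,3)= 1(3,3)–1(4,4)= 1(3,3)–1(4,2)= 1(3,4)–2(3,5)≠ 1(3,4)–1(4,4)= 1(3,4)–1(4,3)= 2(3,5)–1(4,4)≠  → 5/15 unlike.
Row 4: 2(4,1)–1(4,2)≠ 1(4,2)–1(4,3)= 1(4,3)–1(4,4)=  → 1/3 unlike.
Total adjacent occupied pairs: 27; unlike-type pairs: 10.
10/27 is already in lowest terms.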